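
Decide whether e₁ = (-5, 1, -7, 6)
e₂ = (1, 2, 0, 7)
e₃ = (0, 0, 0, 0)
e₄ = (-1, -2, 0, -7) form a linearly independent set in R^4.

linearly dependent

One of the vectors is the zero vector, so the set is linearly dependent.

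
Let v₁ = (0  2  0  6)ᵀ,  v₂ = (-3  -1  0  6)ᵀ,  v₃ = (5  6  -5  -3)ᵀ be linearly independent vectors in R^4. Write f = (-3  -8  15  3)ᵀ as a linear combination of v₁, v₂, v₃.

Write f = c₁v₁ + … + c₃v₃ and equate components.
Back-substitution yields (c₁, c₂, c₃) = (3, -4, -3).

f = 3v₁ - 4v₂ - 3v₃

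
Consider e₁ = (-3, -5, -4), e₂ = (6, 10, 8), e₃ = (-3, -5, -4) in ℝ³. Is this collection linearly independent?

linearly dependent

The matrix [e₁|e₂|e₃] has determinant 0.
A zero determinant means the columns are linearly dependent.
Indeed 2e₁ + e₂ = 0.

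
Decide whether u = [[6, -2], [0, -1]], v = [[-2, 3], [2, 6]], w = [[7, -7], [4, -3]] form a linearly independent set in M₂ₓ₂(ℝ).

Write each element as a coordinate vector in ℝ⁴ using {E₁₁, E₁₂, E₂₁, E₂₂}.
Place the vectors as rows of a 3×4 matrix and reduce to echelon form.
The reduction yields 3 nonzero rows, so the rank is 3.
Since rank = 3 (the number of vectors), the set is linearly independent.

linearly independent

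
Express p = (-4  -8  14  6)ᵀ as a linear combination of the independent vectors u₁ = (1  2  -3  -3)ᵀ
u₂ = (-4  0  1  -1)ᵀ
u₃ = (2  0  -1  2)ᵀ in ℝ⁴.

Solve the system with u₁, u₂, u₃ as columns and p as the right-hand side.
Row-reducing the augmented matrix gives the unique coefficients (c₁, c₂, c₃) = (-4, -2, -4).

p = -4u₁ - 2u₂ - 4u₃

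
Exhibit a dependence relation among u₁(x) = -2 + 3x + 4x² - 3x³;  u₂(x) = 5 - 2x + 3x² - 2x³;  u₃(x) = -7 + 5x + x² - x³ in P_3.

u₁ - u₂ - u₃ = 0

Write each element as a vector in ℝ⁴ using {1, x, …, x³}.
Set up α₁u₁ + … + α₃u₃ = 0 and solve the homogeneous system.
One solution (up to scaling) is (1, -1, -1).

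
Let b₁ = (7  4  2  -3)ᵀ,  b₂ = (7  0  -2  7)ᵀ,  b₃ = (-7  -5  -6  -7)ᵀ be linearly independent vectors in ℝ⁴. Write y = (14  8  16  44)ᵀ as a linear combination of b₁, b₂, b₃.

Since b₁, b₂, b₃ are independent, the coefficients expressing y are uniquely determined by a linear system.
The system has the unique solution (c₁, c₂, c₃) = (-3, 1, -4).

y = -3b₁ + b₂ - 4b₃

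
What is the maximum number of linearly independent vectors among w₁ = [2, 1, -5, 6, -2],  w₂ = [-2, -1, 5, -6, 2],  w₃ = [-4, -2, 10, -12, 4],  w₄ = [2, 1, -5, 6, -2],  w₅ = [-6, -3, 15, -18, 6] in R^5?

Apply Gaussian elimination to the matrix whose rows are w₁, w₂, w₃, w₄, w₅.
The echelon form has 1 nonzero row, so the rank is 1.

1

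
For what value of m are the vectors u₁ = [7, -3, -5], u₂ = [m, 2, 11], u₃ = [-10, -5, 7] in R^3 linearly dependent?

m = -31/2

The vectors are dependent exactly when the determinant of the matrix with rows u₁, u₂, u₃ vanishes.
Cofactor expansion gives det = 46*m + 713.
This vanishes exactly when m = -31/2.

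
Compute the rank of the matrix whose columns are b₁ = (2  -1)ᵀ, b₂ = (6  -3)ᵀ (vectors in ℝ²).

1

Put the 2×2 matrix [b₁|b₂] into echelon form.
There is 1 pivot column, so rank = 1.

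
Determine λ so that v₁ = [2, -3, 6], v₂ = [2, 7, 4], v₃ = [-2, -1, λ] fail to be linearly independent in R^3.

λ = -26/5

The vectors are dependent exactly when the determinant of the matrix with rows v₁, v₂, v₃ vanishes.
Expanding, det = 20*λ + 104.
Setting this to zero gives λ = -26/5.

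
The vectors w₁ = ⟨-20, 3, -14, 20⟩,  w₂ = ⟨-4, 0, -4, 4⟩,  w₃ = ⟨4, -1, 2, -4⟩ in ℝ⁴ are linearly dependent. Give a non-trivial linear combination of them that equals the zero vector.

w₁ - 2w₂ + 3w₃ = 0

Row-reduce the matrix with w₁, w₂, w₃ as columns; the null space gives the coefficients.
A generator of the null space is (1, -2, 3).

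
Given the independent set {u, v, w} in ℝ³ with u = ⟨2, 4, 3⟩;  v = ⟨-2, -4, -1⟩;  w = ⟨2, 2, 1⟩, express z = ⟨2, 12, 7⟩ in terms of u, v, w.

z = 3u - 2v - 4w

Write z = c₁u + … + c₃w and equate components.
Row-reducing the augmented matrix gives the unique coefficients (c₁, c₂, c₃) = (3, -2, -4).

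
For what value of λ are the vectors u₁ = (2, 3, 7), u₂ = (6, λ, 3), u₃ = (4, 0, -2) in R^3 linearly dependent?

λ = 9/4

The set is linearly dependent precisely when det[u₁; u₂; u₃] = 0.
Cofactor expansion gives det = 72 - 32*λ.
Solving 72 - 32*λ = 0 yields λ = 9/4.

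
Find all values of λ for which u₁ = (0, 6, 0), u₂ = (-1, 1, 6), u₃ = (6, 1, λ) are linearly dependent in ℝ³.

λ = -36

The set is linearly dependent precisely when det[u₁; u₂; u₃] = 0.
Expanding, det = 6*λ + 216.
Solving 6*λ + 216 = 0 yields λ = -36.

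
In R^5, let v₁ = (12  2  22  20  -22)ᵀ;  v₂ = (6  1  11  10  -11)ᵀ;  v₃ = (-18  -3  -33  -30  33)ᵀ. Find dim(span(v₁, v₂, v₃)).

Put the 5×3 matrix [v₁|v₂|v₃] into echelon form.
There is 1 pivot column, so rank = 1.

dim = 1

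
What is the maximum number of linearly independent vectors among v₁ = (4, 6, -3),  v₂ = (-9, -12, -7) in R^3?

Apply Gaussian elimination to the matrix whose rows are v₁, v₂.
Exactly 2 pivots survive; hence the rank is 2.

2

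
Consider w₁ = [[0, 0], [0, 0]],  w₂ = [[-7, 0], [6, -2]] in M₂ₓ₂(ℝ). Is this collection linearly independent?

Write each element as a coordinate vector in ℝ⁴ using {E₁₁, E₁₂, E₂₁, E₂₂}.
One of the vectors is the zero vector, so the set is linearly dependent.

linearly dependent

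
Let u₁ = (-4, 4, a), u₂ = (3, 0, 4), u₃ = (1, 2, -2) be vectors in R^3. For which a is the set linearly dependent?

a = -12

The set is linearly dependent precisely when det[u₁; u₂; u₃] = 0.
Expanding, det = 6*a + 72.
Solving 6*a + 72 = 0 yields a = -12.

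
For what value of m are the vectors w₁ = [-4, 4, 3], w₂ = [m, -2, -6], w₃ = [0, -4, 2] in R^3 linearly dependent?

m = 28/5

Place the vectors as rows of a 3×3 matrix; dependence ⇔ determinant zero.
Expanding, det = 112 - 20*m.
This vanishes exactly when m = 28/5.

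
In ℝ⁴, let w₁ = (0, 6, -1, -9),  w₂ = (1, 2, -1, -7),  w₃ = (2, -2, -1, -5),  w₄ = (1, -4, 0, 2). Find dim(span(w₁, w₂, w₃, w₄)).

Row-reduce the 4×4 matrix with these as rows.
There are 2 pivot columns, so rank = 2.

2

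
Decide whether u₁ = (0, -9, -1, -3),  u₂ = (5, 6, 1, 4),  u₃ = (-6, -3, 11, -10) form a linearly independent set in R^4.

linearly independent

Place the vectors as rows of a 3×4 matrix and reduce to echelon form.
The reduction yields 3 nonzero rows, so the rank is 3.
Since rank = 3 (the number of vectors), the set is linearly independent.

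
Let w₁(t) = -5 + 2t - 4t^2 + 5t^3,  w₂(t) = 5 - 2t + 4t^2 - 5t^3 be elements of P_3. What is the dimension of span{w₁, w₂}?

dim = 1

Pass to coordinate vectors with respect to the basis {1, t, …, t^3}.
Put the 4×2 matrix [w₁|w₂] into echelon form.
The echelon form has 1 nonzero row, so the rank is 1.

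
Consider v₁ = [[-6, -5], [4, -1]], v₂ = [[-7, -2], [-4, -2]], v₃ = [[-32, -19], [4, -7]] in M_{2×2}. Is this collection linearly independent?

linearly dependent

Write each element as a coordinate vector in ℝ⁴ using {E₁₁, E₁₂, E₂₁, E₂₂}.
Place the vectors as rows of a 3×4 matrix and reduce to echelon form.
The reduction yields 2 nonzero rows, so the rank is 2.
Since rank 2 < 3, the set is linearly dependent.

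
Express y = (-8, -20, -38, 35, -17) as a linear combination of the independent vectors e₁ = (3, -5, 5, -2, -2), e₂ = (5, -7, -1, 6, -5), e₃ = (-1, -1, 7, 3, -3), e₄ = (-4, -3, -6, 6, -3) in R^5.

y = -e₁ + 2e₂ - e₃ + 4e₄

Write y = a₁e₁ + … + a₄e₄ and equate components.
Back-substitution yields (a₁, …, a₄) = (-1, 2, -1, 4).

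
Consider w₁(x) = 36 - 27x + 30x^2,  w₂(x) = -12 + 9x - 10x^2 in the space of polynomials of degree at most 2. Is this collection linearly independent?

Write each element as a coordinate vector in ℝ³ using {1, x, x^2}.
Row-reduce the matrix whose columns are w₁, w₂.
The reduction yields 1 nonzero row, so the rank is 1.
Since rank 1 < 2, the set is linearly dependent.
Indeed w₁ + 3w₂ = 0.

linearly dependent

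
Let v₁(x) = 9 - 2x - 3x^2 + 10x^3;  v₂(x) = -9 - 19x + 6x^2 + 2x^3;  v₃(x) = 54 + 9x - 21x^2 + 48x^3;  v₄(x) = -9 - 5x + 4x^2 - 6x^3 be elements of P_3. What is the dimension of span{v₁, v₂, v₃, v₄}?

Represent each element by its coordinate vector in ℝ⁴.
Put the 4×4 matrix [v₁|v₂|v₃|v₄] into echelon form.
Reduction leaves 2 leading entries, giving rank 2.

dim = 2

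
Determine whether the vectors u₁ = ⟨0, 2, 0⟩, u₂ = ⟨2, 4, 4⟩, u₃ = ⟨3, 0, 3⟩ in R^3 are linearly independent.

Place the vectors as rows of a 3×3 matrix and reduce to echelon form.
The reduction yields 3 nonzero rows, so the rank is 3.
Since rank = 3 (the number of vectors), the set is linearly independent.

linearly independent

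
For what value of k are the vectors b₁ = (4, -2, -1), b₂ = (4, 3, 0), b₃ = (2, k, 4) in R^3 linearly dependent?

Dependence holds iff the 3×3 matrix [b₁ b₂ b₃] is singular.
Expanding, det = 86 - 4*k.
Solving 86 - 4*k = 0 yields k = 43/2.

k = 43/2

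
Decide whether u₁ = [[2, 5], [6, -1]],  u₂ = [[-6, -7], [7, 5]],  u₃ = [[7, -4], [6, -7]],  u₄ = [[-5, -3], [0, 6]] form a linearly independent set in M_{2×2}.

Write each element as a coordinate vector in ℝ⁴ using {E₁₁, E₁₂, E₂₁, E₂₂}.
Row-reduce the matrix whose columns are u₁, u₂, u₃, u₄.
The reduction yields 4 nonzero rows, so the rank is 4.
Since rank = 4 (the number of vectors), the set is linearly independent.

linearly independent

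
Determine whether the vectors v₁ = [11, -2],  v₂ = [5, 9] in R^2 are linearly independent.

linearly independent

Row-reduce the matrix whose columns are v₁, v₂.
The reduction yields 2 nonzero rows, so the rank is 2.
Since rank = 2 (the number of vectors), the set is linearly independent.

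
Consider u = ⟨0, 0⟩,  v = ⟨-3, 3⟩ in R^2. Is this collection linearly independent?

linearly dependent

One of the vectors is the zero vector, so the set is linearly dependent.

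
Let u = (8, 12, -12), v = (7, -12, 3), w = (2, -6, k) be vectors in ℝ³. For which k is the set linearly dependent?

k = 12/5

The set is linearly dependent precisely when det[u; v; w] = 0.
Expanding, det = 432 - 180*k.
Solving 432 - 180*k = 0 yields k = 12/5.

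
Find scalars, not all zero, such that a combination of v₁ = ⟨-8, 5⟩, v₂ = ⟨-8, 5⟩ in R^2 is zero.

Write the vectors as columns of a matrix and find a nonzero vector in its null space.
One solution (up to scaling) is (1, -1).

v₁ - v₂ = 0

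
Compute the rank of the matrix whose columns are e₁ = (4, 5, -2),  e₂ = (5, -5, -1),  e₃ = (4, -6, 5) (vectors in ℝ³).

3

Form the matrix with e₁, e₂, e₃ as columns and reduce.
Exactly 3 pivots survive; hence the rank is 3.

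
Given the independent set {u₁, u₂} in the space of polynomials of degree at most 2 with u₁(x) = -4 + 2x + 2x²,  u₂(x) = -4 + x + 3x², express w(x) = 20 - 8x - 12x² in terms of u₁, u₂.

Work in coordinates with respect to the standard basis {1, x, x²}.
Write w = c₁u₁ + c₂u₂ and equate components.
Row-reducing the augmented matrix gives the unique coefficients (c₁, c₂) = (-3, -2).

w = -3u₁ - 2u₂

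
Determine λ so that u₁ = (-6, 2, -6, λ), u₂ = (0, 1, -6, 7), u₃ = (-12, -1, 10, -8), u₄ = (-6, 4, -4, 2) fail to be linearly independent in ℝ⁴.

The vectors are dependent exactly when the determinant of the matrix with rows u₁, u₂, u₃, u₄ vanishes.
The determinant works out to 1692 - 216*λ.
Setting this to zero gives λ = 47/6.

λ = 47/6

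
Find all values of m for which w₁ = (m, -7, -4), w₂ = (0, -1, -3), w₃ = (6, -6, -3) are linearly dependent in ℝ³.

Dependence holds iff the 3×3 matrix [w₁ w₂ w₃] is singular.
The determinant works out to 102 - 15*m.
Setting this to zero gives m = 34/5.

m = 34/5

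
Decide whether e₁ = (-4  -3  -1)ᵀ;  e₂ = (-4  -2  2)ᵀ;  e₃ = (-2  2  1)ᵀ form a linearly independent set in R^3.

linearly independent

Form the 3×3 matrix with these as columns; its determinant is 36.
A nonzero determinant means the columns are linearly independent.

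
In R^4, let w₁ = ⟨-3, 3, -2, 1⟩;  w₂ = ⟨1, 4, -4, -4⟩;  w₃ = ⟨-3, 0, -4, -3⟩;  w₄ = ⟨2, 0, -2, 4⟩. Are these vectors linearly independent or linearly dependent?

linearly independent

Place the vectors as rows of a 4×4 matrix and reduce to echelon form.
The reduction yields 4 nonzero rows, so the rank is 4.
Since rank = 4 (the number of vectors), the set is linearly independent.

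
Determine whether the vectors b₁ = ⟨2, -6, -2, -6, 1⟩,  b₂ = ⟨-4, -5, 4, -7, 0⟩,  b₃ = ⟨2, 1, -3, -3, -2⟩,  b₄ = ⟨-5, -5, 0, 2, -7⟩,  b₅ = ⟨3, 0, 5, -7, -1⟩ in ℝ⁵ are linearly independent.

The matrix [b₁|b₂|b₃|b₄|b₅] has determinant -15064.
A nonzero determinant means the columns are linearly independent.

linearly independent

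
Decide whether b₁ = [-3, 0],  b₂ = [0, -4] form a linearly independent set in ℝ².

The matrix [b₁|b₂] has determinant 12.
A nonzero determinant means the columns are linearly independent.

linearly independent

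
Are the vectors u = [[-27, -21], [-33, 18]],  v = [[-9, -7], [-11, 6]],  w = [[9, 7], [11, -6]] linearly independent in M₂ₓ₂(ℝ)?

linearly dependent

Write each element as a coordinate vector in ℝ⁴ using {E₁₁, E₁₂, E₂₁, E₂₂}.
Row-reduce the matrix whose columns are u, v, w.
The reduction yields 1 nonzero row, so the rank is 1.
Since rank 1 < 3, the set is linearly dependent.
Indeed u - 3v = 0.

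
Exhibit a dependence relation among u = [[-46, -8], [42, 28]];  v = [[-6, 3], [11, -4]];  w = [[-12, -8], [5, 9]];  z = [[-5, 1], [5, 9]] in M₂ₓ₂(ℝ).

u - 2v - 2w - 2z = 0

Take coordinates with respect to {E₁₁, E₁₂, E₂₁, E₂₂}.
Row-reduce the matrix with u, v, w, z as columns; the null space gives the coefficients.
One solution (up to scaling) is (1, -2, -2, -2).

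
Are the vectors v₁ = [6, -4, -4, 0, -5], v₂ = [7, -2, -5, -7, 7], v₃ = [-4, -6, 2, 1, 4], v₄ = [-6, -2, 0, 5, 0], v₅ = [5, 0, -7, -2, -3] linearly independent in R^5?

linearly independent

Place the vectors as rows of a 5×5 matrix and reduce to echelon form.
The reduction yields 5 nonzero rows, so the rank is 5.
Since rank = 5 (the number of vectors), the set is linearly independent.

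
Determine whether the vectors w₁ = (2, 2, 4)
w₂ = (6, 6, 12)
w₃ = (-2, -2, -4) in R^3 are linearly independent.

linearly dependent

Row-reduce the matrix whose columns are w₁, w₂, w₃.
The reduction yields 1 nonzero row, so the rank is 1.
Since rank 1 < 3, the set is linearly dependent.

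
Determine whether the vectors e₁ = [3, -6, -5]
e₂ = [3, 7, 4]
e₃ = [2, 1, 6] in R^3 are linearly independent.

The matrix [e₁|e₂|e₃] has determinant 229.
A nonzero determinant means the columns are linearly independent.

linearly independent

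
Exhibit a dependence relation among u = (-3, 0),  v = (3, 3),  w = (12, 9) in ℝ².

u - 3v + w = 0

Set up α₁u + … + α₃w = 0 and solve the homogeneous system.
The free variable yields coefficients (1, -3, 1) (any nonzero multiple also works).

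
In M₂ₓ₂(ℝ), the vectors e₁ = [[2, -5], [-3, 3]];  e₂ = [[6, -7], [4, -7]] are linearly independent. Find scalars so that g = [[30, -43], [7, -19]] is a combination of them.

Work in coordinates with respect to the standard basis {E₁₁, E₁₂, E₂₁, E₂₂}.
Solve the system with e₁, e₂ as columns and g as the right-hand side.
Back-substitution yields (c₁, c₂) = (3, 4).

g = 3e₁ + 4e₂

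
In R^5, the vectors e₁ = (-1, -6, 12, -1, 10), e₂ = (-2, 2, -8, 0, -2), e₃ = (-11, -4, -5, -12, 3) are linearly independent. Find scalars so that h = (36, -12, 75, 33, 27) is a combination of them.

h = 3e₁ - 3e₂ - 3e₃

Solve the system with e₁, e₂, e₃ as columns and h as the right-hand side.
Back-substitution yields (α₁, α₂, α₃) = (3, -3, -3).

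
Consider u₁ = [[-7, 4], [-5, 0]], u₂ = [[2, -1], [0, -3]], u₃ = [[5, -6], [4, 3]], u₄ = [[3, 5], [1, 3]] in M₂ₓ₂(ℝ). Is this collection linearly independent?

Take coordinates with respect to the standard basis {E₁₁, E₁₂, E₂₁, E₂₂}.
The matrix [u₁|u₂|u₃|u₄] has determinant 306.
A nonzero determinant means the columns are linearly independent.

linearly independent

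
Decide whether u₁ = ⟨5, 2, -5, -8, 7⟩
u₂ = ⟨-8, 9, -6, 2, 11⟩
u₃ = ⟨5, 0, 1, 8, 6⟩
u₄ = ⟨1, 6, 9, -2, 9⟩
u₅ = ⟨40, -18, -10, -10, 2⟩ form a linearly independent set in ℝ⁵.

The matrix [u₁|u₂|u₃|u₄|u₅] has determinant 0.
A zero determinant means the columns are linearly dependent.

linearly dependent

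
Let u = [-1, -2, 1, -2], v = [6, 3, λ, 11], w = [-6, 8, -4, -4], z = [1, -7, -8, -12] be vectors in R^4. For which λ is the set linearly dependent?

The vectors are dependent exactly when the determinant of the matrix with rows u, v, w, z vanishes.
The determinant works out to 286 - 208*λ.
This vanishes exactly when λ = 11/8.

λ = 11/8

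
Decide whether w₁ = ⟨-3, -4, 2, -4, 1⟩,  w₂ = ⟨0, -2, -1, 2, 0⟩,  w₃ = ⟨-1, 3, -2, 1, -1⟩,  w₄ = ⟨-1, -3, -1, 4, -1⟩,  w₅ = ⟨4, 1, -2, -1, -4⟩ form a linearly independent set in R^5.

linearly independent

Row-reduce the matrix whose columns are w₁, w₂, w₃, w₄, w₅.
The reduction yields 5 nonzero rows, so the rank is 5.
Since rank = 5 (the number of vectors), the set is linearly independent.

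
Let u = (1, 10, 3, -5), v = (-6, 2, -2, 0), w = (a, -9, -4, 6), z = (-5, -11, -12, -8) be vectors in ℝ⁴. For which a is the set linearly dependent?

a = -5

Place the vectors as rows of a 4×4 matrix; dependence ⇔ determinant zero.
Cofactor expansion gives det = 438*a + 2190.
Setting this to zero gives a = -5.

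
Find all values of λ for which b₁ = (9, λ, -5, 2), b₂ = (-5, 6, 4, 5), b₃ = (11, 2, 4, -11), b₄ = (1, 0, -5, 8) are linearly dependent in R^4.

λ = -5/8

The vectors are dependent exactly when the determinant of the matrix with rows b₁, b₂, b₃, b₄ vanishes.
Expanding, det = 576*λ + 360.
This vanishes exactly when λ = -5/8.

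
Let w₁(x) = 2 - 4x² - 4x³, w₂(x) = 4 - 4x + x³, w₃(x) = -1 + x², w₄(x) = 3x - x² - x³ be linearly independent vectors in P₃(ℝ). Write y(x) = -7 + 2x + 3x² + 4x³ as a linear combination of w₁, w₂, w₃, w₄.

y = -w₁ - 2w₂ - 3w₃ - 2w₄

Take coordinate vectors relative to {1, x, …, x³}.
Write y = α₁w₁ + … + α₄w₄ and equate components.
Row-reducing the augmented matrix gives the unique coefficients (α₁, …, α₄) = (-1, -2, -3, -2).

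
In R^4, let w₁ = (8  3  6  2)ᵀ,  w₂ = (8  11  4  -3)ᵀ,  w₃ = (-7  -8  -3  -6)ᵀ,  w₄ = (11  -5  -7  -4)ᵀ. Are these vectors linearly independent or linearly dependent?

linearly independent

Row-reduce the matrix whose columns are w₁, w₂, w₃, w₄.
The reduction yields 4 nonzero rows, so the rank is 4.
Since rank = 4 (the number of vectors), the set is linearly independent.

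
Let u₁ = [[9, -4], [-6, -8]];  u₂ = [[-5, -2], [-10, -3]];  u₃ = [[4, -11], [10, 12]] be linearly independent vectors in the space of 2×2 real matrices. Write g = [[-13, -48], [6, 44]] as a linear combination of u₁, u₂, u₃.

g = -u₁ + 4u₂ + 4u₃

Identify each element with its coordinate vector in ℝ⁴ via {E₁₁, E₁₂, E₂₁, E₂₂}.
Solve the system with u₁, u₂, u₃ as columns and g as the right-hand side.
Row-reducing the augmented matrix gives the unique coefficients (α₁, α₂, α₃) = (-1, 4, 4).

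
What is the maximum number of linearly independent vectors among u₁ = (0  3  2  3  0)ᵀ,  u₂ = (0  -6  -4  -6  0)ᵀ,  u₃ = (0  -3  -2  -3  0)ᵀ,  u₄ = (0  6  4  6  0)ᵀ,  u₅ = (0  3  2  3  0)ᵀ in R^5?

1

Form the matrix with u₁, u₂, u₃, u₄, u₅ as columns and reduce.
Exactly 1 pivot survives; hence the rank is 1.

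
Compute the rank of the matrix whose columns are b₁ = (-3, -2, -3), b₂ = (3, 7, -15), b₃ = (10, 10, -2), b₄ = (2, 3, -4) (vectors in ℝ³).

2

Put the 3×4 matrix [b₁|b₂|b₃|b₄] into echelon form.
The echelon form has 2 nonzero rows, so the rank is 2.
(With 4 elements in a 3-dimensional space the rank is at most 3.)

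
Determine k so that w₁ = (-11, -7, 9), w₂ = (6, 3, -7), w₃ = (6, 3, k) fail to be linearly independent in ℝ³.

k = -7

The set is linearly dependent precisely when det[w₁; w₂; w₃] = 0.
Cofactor expansion gives det = 9*k + 63.
Setting this to zero gives k = -7.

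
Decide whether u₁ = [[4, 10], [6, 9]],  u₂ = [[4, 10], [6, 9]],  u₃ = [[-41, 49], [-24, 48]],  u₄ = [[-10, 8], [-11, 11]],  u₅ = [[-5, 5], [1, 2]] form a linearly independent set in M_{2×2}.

Write each element as a coordinate vector in ℝ⁴ using {E₁₁, E₁₂, E₂₁, E₂₂}.
There are 5 vectors in a 4-dimensional space, so they cannot be linearly independent.

linearly dependent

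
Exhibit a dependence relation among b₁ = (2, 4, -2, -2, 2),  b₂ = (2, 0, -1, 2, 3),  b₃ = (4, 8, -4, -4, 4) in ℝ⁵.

Solve the homogeneous system with b₁, b₂, b₃ as columns by row-reducing the coefficient matrix.
A generator of the null space is (2, 0, -1).

2b₁ - b₃ = 0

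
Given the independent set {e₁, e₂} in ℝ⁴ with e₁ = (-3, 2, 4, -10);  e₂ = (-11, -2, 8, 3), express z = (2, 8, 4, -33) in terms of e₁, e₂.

Set up the augmented matrix [e₁ | e₂ | z] and row-reduce.
The system has the unique solution (α₁, α₂) = (3, -1).

z = 3e₁ - e₂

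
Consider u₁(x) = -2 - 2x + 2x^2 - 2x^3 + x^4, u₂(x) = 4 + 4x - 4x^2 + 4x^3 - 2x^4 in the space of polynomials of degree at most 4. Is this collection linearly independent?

linearly dependent

Write each element as a coordinate vector in ℝ⁵ using {1, x, …, x^4}.
Place the vectors as rows of a 2×5 matrix and reduce to echelon form.
The reduction yields 1 nonzero row, so the rank is 1.
Since rank 1 < 2, the set is linearly dependent.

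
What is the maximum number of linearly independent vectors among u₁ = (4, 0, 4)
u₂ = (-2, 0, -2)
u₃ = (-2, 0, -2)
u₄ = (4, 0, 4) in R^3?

1

Row-reduce the 4×3 matrix with these as rows.
Reduction leaves 1 leading entry, giving rank 1.
(With 4 elements in a 3-dimensional space the rank is at most 3.)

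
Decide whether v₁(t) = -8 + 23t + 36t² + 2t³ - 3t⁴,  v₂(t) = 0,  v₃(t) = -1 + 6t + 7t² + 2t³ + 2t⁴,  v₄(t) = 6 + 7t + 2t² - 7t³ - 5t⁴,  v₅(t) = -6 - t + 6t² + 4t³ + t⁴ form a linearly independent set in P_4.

Write each element as a coordinate vector in ℝ⁵ using {1, t, …, t⁴}.
One of the vectors is the zero vector, so the set is linearly dependent.

linearly dependent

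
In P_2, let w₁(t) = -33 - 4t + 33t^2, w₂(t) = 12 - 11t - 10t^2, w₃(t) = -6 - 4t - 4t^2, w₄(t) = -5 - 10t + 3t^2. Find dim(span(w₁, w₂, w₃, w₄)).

Represent each element by its coordinate vector in ℝ³.
Apply Gaussian elimination to the matrix whose rows are w₁, w₂, w₃, w₄.
There are 3 pivot columns, so rank = 3.
(With 4 elements in a 3-dimensional space the rank is at most 3.)

3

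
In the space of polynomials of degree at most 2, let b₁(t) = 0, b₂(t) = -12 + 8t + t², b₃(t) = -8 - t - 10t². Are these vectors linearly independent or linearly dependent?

linearly dependent

Write each element as a coordinate vector in ℝ³ using {1, t, t²}.
One of the vectors is the zero vector, so the set is linearly dependent.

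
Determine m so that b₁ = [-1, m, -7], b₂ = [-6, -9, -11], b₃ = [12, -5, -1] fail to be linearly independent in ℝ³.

Place the vectors as rows of a 3×3 matrix; dependence ⇔ determinant zero.
Expanding, det = -138*m - 920.
Solving -138*m - 920 = 0 yields m = -20/3.

m = -20/3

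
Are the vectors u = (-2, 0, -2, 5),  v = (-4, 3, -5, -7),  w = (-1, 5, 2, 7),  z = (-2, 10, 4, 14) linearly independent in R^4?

linearly dependent

One vector is a scalar multiple of another, so the set is dependent.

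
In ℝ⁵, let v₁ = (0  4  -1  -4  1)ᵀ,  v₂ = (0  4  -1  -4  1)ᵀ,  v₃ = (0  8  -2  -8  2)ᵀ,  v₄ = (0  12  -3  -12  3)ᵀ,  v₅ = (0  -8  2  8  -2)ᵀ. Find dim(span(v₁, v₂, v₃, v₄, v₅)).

Form the matrix with v₁, v₂, v₃, v₄, v₅ as columns and reduce.
The echelon form has 1 nonzero row, so the rank is 1.

dim = 1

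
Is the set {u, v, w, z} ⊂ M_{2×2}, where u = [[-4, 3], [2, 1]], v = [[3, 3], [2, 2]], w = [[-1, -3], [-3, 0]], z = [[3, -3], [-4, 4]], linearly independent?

linearly independent

Take coordinates with respect to the standard basis {E₁₁, E₁₂, E₂₁, E₂₂}.
The matrix [u|v|w|z] has determinant 36.
A nonzero determinant means the columns are linearly independent.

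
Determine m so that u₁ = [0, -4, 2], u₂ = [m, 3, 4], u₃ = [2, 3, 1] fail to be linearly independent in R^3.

The vectors are dependent exactly when the determinant of the matrix with rows u₁, u₂, u₃ vanishes.
Cofactor expansion gives det = 10*m - 44.
Solving 10*m - 44 = 0 yields m = 22/5.

m = 22/5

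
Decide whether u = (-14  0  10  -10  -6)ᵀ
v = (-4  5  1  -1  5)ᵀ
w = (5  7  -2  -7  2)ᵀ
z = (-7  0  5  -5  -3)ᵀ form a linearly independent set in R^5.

linearly dependent

One vector is a scalar multiple of another, so the set is dependent.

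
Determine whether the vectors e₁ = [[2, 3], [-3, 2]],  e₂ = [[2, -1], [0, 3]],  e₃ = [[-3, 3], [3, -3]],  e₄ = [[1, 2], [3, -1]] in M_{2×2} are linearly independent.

Write each element as a coordinate vector in ℝ⁴ using {E₁₁, E₁₂, E₂₁, E₂₂}.
The matrix [e₁|e₂|e₃|e₄] has determinant 135.
A nonzero determinant means the columns are linearly independent.

linearly independent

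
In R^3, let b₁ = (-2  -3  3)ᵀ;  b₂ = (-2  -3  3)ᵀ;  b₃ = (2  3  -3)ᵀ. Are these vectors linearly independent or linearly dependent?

Place the vectors as rows of a 3×3 matrix and reduce to echelon form.
The reduction yields 1 nonzero row, so the rank is 1.
Since rank 1 < 3, the set is linearly dependent.
Indeed b₁ - b₂ = 0.

linearly dependent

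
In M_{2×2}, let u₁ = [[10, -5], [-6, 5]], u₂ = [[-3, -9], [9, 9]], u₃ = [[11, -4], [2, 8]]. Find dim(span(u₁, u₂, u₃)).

Use coordinates relative to {E₁₁, E₁₂, E₂₁, E₂₂}.
Put the 4×3 matrix [u₁|u₂|u₃] into echelon form.
The echelon form has 3 nonzero rows, so the rank is 3.

dim = 3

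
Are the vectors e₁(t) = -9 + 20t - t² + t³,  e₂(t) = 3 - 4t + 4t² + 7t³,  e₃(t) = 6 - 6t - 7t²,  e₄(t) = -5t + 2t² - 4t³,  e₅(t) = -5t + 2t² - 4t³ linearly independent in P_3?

Write each element as a coordinate vector in ℝ⁴ using {1, t, …, t³}.
There are 5 vectors in a 4-dimensional space, so they cannot be linearly independent.

linearly dependent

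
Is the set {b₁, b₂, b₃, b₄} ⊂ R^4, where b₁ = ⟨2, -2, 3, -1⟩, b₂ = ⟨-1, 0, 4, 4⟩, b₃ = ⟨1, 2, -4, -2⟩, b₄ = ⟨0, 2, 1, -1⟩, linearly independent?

linearly independent

The matrix [b₁|b₂|b₃|b₄] has determinant 84.
A nonzero determinant means the columns are linearly independent.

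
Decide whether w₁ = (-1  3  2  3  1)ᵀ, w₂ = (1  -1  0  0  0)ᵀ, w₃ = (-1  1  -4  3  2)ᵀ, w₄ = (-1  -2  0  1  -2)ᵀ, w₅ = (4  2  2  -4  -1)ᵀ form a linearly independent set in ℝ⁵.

linearly independent

Form the 5×5 matrix with these as columns; its determinant is -244.
A nonzero determinant means the columns are linearly independent.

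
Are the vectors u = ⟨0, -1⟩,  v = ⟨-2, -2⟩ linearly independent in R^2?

Form the 2×2 matrix with these as columns; its determinant is -2.
A nonzero determinant means the columns are linearly independent.

linearly independent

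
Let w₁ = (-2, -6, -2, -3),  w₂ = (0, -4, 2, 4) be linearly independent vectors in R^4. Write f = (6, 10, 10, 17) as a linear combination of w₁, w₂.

f = -3w₁ + 2w₂

Since w₁, w₂ are independent, the coefficients expressing f are uniquely determined by a linear system.
Row-reducing the augmented matrix gives the unique coefficients (c₁, c₂) = (-3, 2).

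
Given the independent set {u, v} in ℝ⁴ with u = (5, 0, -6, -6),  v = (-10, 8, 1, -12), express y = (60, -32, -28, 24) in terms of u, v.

y = 4u - 4v

Since u, v are independent, the coefficients expressing y are uniquely determined by a linear system.
The system has the unique solution (c₁, c₂) = (4, -4).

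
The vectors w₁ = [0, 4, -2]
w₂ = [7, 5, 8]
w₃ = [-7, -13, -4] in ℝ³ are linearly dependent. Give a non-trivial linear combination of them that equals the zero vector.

Write the vectors as columns of a matrix and find a nonzero vector in its null space.
The free variable yields coefficients (2, 1, 1) (any nonzero multiple also works).

2w₁ + w₂ + w₃ = 0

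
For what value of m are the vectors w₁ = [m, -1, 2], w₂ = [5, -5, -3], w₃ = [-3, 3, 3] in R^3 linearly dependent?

m = 1

The set is linearly dependent precisely when det[w₁; w₂; w₃] = 0.
Expanding, det = 6 - 6*m.
Solving 6 - 6*m = 0 yields m = 1.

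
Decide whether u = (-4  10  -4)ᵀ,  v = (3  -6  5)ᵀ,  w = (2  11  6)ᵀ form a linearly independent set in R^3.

linearly independent

The matrix [u|v|w] has determinant 104.
A nonzero determinant means the columns are linearly independent.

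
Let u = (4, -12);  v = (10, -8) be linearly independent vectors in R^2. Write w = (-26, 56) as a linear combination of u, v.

w = -4u - v

Solve the system with u, v as columns and w as the right-hand side.
Back-substitution yields (a₁, a₂) = (-4, -1).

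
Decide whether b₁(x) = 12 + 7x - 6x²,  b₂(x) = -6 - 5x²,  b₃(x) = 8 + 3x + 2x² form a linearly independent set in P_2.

Take coordinates with respect to the standard basis {1, x, x²}.
The matrix [b₁|b₂|b₃] has determinant 92.
A nonzero determinant means the columns are linearly independent.

linearly independent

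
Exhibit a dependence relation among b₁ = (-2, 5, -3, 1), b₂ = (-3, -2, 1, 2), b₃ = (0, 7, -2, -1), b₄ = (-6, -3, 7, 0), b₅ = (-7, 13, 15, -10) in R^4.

b₁ + 3b₂ - 3b₃ - 3b₄ + b₅ = 0

Solve the homogeneous system with b₁, b₂, b₃, b₄, b₅ as columns by row-reducing the coefficient matrix.
A generator of the null space is (1, 3, -3, -3, 1).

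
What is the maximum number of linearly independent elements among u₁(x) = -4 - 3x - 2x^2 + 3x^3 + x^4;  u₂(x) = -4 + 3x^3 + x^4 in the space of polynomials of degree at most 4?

Pass to coordinate vectors with respect to the basis {1, x, …, x^4}.
Form the matrix with u₁, u₂ as columns and reduce.
There are 2 pivot columns, so rank = 2.

2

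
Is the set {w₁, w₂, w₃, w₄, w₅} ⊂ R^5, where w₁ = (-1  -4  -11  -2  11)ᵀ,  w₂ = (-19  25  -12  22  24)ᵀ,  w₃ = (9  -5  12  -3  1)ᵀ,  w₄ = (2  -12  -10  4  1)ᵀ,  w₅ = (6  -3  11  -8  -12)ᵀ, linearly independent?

linearly dependent

The matrix [w₁|w₂|w₃|w₄|w₅] has determinant 0.
A zero determinant means the columns are linearly dependent.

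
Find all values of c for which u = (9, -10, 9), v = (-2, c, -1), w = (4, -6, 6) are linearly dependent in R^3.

The vectors are dependent exactly when the determinant of the matrix with rows u, v, w vanishes.
Cofactor expansion gives det = 18*c - 26.
Setting this to zero gives c = 13/9.

c = 13/9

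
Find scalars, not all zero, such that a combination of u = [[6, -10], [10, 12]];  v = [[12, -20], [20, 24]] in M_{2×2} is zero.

Write each element as a vector in ℝ⁴ using {E₁₁, E₁₂, E₂₁, E₂₂}.
Write the vectors as columns of a matrix and find a nonzero vector in its null space.
A generator of the null space is (2, -1).

2u - v = 0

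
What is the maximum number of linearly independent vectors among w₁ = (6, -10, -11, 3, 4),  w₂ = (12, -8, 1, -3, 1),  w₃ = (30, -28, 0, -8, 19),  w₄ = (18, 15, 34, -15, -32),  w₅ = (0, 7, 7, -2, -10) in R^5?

Form the matrix with w₁, w₂, w₃, w₄, w₅ as columns and reduce.
Exactly 3 pivots survive; hence the rank is 3.

3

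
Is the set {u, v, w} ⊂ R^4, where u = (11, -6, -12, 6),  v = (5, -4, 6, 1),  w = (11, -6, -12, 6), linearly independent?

linearly dependent

Two of the vectors are equal, giving an immediate dependence.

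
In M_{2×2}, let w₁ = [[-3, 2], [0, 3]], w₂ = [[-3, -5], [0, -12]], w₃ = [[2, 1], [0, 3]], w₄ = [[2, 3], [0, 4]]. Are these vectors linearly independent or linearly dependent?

Write each element as a coordinate vector in ℝ⁴ using {E₁₁, E₁₂, E₂₁, E₂₂}.
Form the 4×4 matrix with these as columns; its determinant is 0.
A zero determinant means the columns are linearly dependent.
Indeed w₁ + w₂ + 3w₃ = 0.

linearly dependent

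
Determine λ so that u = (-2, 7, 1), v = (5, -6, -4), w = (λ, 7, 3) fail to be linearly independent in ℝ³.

λ = -45/11

The vectors are dependent exactly when the determinant of the matrix with rows u, v, w vanishes.
Expanding, det = -22*λ - 90.
Solving -22*λ - 90 = 0 yields λ = -45/11.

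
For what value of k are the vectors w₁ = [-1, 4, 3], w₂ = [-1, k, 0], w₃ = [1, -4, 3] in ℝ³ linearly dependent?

Place the vectors as rows of a 3×3 matrix; dependence ⇔ determinant zero.
The determinant works out to 24 - 6*k.
Solving 24 - 6*k = 0 yields k = 4.

k = 4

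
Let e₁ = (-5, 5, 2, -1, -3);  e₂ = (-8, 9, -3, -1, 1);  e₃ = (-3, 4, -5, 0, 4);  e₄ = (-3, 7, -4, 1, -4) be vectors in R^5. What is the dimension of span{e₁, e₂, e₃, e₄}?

Apply Gaussian elimination to the matrix whose rows are e₁, e₂, e₃, e₄.
Exactly 3 pivots survive; hence the rank is 3.

dim = 3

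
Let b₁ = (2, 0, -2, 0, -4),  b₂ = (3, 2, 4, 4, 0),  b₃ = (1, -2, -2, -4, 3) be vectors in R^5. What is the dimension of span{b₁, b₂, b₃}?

Form the matrix with b₁, b₂, b₃ as columns and reduce.
Exactly 3 pivots survive; hence the rank is 3.

3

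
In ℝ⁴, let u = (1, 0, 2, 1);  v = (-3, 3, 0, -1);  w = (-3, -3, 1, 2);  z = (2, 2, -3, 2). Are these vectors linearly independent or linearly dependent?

Row-reduce the matrix whose columns are u, v, w, z.
The reduction yields 4 nonzero rows, so the rank is 4.
Since rank = 4 (the number of vectors), the set is linearly independent.

linearly independent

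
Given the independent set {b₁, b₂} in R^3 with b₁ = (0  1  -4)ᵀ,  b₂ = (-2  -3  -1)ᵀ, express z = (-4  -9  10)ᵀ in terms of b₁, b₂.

Write z = c₁b₁ + c₂b₂ and equate components.
Row-reducing the augmented matrix gives the unique coefficients (c₁, c₂) = (-3, 2).

z = -3b₁ + 2b₂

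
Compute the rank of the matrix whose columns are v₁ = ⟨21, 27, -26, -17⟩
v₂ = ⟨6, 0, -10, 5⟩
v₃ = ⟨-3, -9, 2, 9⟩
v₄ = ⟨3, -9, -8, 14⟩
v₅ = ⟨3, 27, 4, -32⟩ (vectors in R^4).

2

Put the 4×5 matrix [v₁|v₂|v₃|v₄|v₅] into echelon form.
There are 2 pivot columns, so rank = 2.
(With 5 elements in a 4-dimensional space the rank is at most 4.)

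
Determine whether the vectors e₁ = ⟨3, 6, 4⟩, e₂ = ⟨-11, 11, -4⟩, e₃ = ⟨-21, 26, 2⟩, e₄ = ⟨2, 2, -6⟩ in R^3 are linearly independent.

linearly dependent

There are 4 vectors in a 3-dimensional space, so they cannot be linearly independent.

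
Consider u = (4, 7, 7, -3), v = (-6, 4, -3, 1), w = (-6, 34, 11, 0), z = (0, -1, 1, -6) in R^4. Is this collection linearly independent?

The matrix [u|v|w|z] has determinant 0.
A zero determinant means the columns are linearly dependent.
Indeed 3u + 3v - w - z = 0.

linearly dependent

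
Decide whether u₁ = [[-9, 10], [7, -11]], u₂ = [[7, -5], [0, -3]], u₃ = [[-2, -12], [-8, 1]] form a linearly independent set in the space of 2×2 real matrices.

linearly independent

Write each element as a coordinate vector in ℝ⁴ using {E₁₁, E₁₂, E₂₁, E₂₂}.
Place the vectors as rows of a 3×4 matrix and reduce to echelon form.
The reduction yields 3 nonzero rows, so the rank is 3.
Since rank = 3 (the number of vectors), the set is linearly independent.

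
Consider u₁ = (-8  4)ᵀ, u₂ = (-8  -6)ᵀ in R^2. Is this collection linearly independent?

The matrix [u₁|u₂] has determinant 80.
A nonzero determinant means the columns are linearly independent.

linearly independent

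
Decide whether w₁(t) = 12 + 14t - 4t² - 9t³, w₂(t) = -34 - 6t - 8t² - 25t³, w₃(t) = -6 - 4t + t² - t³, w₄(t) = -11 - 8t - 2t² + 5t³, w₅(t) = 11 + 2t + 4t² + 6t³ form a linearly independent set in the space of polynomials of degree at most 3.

Write each element as a coordinate vector in ℝ⁴ using {1, t, …, t³}.
There are 5 vectors in a 4-dimensional space, so they cannot be linearly independent.

linearly dependent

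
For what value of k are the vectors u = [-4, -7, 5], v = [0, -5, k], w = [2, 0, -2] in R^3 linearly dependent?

k = 5/7

Dependence holds iff the 3×3 matrix [u v w] is singular.
Cofactor expansion gives det = 10 - 14*k.
This vanishes exactly when k = 5/7.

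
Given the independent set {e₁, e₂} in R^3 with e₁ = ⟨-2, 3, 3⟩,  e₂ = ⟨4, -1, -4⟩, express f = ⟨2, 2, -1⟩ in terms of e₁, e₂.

f = e₁ + e₂

Since e₁, e₂ are independent, the coefficients expressing f are uniquely determined by a linear system.
Row-reducing the augmented matrix gives the unique coefficients (c₁, c₂) = (1, 1).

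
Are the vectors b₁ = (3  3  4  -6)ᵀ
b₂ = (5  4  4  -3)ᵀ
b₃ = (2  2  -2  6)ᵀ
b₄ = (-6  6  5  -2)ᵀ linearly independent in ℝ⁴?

The matrix [b₁|b₂|b₃|b₄] has determinant 410.
A nonzero determinant means the columns are linearly independent.

linearly independent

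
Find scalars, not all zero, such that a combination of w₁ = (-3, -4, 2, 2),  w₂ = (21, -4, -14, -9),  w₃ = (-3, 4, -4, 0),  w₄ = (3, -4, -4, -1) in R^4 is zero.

3w₁ + w₂ + w₃ - 3w₄ = 0

Solve the homogeneous system with w₁, w₂, w₃, w₄ as columns by row-reducing the coefficient matrix.
The free variable yields coefficients (3, 1, 1, -3) (any nonzero multiple also works).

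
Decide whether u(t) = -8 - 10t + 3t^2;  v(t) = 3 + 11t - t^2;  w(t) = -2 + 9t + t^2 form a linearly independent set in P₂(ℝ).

Take coordinates with respect to the standard basis {1, t, t^2}.
Place the vectors as rows of a 3×3 matrix and reduce to echelon form.
The reduction yields 3 nonzero rows, so the rank is 3.
Since rank = 3 (the number of vectors), the set is linearly independent.

linearly independent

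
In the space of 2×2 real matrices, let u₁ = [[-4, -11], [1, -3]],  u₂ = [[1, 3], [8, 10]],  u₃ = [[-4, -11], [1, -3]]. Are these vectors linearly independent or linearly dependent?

linearly dependent

Take coordinates with respect to the standard basis {E₁₁, E₁₂, E₂₁, E₂₂}.
Two of the vectors are equal, giving an immediate dependence.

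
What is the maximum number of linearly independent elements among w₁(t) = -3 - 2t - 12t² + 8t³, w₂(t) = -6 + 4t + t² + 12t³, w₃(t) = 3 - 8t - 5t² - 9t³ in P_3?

3

Represent each element by its coordinate vector in ℝ⁴.
Form the matrix with w₁, w₂, w₃ as columns and reduce.
The echelon form has 3 nonzero rows, so the rank is 3.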